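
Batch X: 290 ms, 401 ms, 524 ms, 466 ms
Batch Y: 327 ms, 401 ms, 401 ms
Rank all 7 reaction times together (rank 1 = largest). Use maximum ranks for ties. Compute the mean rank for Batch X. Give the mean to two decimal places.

Sorted (descending): 524, 466, 401, 401, 401, 327, 290
The 3 values of 401 occupy positions 3–5 → each gets rank 5.
Batch X values → pooled ranks: 290→7, 401→5, 524→1, 466→2
Mean rank = (7 + 5 + 1 + 2) / 4 = 3.75

3.75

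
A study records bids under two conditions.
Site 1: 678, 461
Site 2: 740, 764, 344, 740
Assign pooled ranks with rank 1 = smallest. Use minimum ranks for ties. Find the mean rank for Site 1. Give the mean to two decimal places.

Sorted (ascending): 344, 461, 678, 740, 740, 764
The 2 values of 740 occupy positions 4–5 → each gets rank 4.
Site 1 values → pooled ranks: 678→3, 461→2
Mean rank = (3 + 2) / 2 = 2.50

2.50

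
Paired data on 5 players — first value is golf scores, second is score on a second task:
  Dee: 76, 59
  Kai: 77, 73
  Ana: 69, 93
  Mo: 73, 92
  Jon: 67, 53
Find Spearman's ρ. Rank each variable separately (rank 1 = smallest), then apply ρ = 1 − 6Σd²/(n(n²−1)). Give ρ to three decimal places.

Ranks of variable 1: 4, 5, 2, 3, 1
Ranks of variable 2: 2, 3, 5, 4, 1
d = r₁ − r₂: 2, 2, -3, -1, 0
d²: 4, 4, 9, 1, 0; Σd² = 18
ρ = 1 − 6·18/(5·24) = 1 − 108/120 = 0.100

0.100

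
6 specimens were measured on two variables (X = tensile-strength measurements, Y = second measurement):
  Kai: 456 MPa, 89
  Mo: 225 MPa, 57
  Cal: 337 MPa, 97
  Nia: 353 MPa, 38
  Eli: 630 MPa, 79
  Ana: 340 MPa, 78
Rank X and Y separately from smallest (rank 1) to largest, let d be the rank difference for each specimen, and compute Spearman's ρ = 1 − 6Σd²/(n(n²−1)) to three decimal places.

0.143

Ranks of variable 1: 5, 1, 2, 4, 6, 3
Ranks of variable 2: 5, 2, 6, 1, 4, 3
d = r₁ − r₂: 0, -1, -4, 3, 2, 0
d²: 0, 1, 16, 9, 4, 0; Σd² = 30
ρ = 1 − 6·30/(6·35) = 1 − 180/210 = 0.143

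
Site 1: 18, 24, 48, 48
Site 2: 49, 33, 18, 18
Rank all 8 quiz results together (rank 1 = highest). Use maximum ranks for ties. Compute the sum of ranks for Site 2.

Sorted (descending): 49, 48, 48, 33, 24, 18, 18, 18
The 2 values of 48 occupy positions 2–3 → each gets rank 3.
The 3 values of 18 occupy positions 6–8 → each gets rank 8.
Site 2 values → pooled ranks: 49→1, 33→4, 18→8, 18→8
Rank sum = 1 + 4 + 8 + 8 = 21

21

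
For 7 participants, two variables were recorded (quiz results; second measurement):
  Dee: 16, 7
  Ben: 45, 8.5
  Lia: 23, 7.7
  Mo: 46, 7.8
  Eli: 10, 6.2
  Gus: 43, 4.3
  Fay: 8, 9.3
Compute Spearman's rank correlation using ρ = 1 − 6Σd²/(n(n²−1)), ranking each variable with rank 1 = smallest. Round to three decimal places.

Ranks of variable 1: 3, 6, 4, 7, 2, 5, 1
Ranks of variable 2: 3, 6, 4, 5, 2, 1, 7
d = r₁ − r₂: 0, 0, 0, 2, 0, 4, -6
d²: 0, 0, 0, 4, 0, 16, 36; Σd² = 56
ρ = 1 − 6·56/(7·48) = 1 − 336/336 = 0.000

0.000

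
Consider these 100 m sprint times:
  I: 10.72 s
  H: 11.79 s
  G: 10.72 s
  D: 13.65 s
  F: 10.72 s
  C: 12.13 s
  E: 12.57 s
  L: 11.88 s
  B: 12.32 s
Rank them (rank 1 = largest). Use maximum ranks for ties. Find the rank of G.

9

Sorted (descending): 13.65, 12.57, 12.32, 12.13, 11.88, 11.79, 10.72, 10.72, 10.72
The 3 values of 10.72 occupy positions 7–9 → each gets rank 9.
G has value 10.72 s → rank 9.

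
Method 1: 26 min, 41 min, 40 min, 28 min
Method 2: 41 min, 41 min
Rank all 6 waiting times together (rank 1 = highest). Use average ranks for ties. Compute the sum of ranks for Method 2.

4

Sorted (descending): 41, 41, 41, 40, 28, 26
The 3 values of 41 occupy positions 1–3 → average rank 2.
Method 2 values → pooled ranks: 41→2, 41→2
Rank sum = 2 + 2 = 4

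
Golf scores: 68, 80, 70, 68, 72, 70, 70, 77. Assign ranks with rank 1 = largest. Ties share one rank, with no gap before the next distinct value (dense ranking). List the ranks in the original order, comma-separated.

Sorted (descending): 80, 77, 72, 70, 70, 70, 68, 68
The 3 values of 70 share dense rank 4.
The 2 values of 68 share dense rank 5.
Remaining distinct values take the next consecutive integers.

5, 1, 4, 5, 3, 4, 4, 2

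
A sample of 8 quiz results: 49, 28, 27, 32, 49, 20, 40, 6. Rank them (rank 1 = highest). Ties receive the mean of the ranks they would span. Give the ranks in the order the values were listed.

Sorted (descending): 49, 49, 40, 32, 28, 27, 20, 6
The 2 values of 49 occupy positions 1–2 → average rank (1+2)/2 = 1.5.

1.5, 5, 6, 4, 1.5, 7, 3, 8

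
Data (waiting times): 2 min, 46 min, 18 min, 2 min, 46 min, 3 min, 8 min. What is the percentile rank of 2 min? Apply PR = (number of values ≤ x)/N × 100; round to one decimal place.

28.6

N = 7.
Strictly below 2: 0. Equal to 2: 2.
PR = 2/7 × 100 = 28.6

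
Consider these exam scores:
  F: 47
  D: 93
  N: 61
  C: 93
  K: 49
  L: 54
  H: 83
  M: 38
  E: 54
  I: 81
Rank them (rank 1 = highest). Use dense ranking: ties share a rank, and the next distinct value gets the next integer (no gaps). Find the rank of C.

1

Sorted (descending): 93, 93, 83, 81, 61, 54, 54, 49, 47, 38
The 2 values of 93 share dense rank 1.
The 2 values of 54 share dense rank 5.
Remaining distinct values take the next consecutive integers.
C has value 93 → rank 1.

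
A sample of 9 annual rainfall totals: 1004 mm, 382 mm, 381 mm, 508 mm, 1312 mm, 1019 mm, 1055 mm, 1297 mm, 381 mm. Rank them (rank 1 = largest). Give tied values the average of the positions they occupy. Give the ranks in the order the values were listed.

5, 7, 8.5, 6, 1, 4, 3, 2, 8.5

Sorted (descending): 1312, 1297, 1055, 1019, 1004, 508, 382, 381, 381
The 2 values of 381 occupy positions 8–9 → average rank (8+9)/2 = 8.5.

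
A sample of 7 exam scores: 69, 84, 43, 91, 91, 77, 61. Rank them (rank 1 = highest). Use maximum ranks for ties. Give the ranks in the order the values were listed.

5, 3, 7, 2, 2, 4, 6

Sorted (descending): 91, 91, 84, 77, 69, 61, 43
The 2 values of 91 occupy positions 1–2 → each gets rank 2.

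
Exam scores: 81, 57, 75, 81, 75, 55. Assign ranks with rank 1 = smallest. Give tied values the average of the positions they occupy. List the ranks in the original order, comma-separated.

Sorted (ascending): 55, 57, 75, 75, 81, 81
The 2 values of 75 occupy positions 3–4 → average rank (3+4)/2 = 3.5.
The 2 values of 81 occupy positions 5–6 → average rank (5+6)/2 = 5.5.

5.5, 2, 3.5, 5.5, 3.5, 1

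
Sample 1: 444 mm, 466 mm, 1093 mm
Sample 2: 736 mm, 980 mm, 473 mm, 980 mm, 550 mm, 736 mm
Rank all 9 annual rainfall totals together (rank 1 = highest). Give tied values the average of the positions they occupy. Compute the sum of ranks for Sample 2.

27

Sorted (descending): 1093, 980, 980, 736, 736, 550, 473, 466, 444
The 2 values of 980 occupy positions 2–3 → average rank (2+3)/2 = 2.5.
The 2 values of 736 occupy positions 4–5 → average rank (4+5)/2 = 4.5.
Sample 2 values → pooled ranks: 736→4.5, 980→2.5, 473→7, 980→2.5, 550→6, 736→4.5
Rank sum = 4.5 + 2.5 + 7 + 2.5 + 6 + 4.5 = 27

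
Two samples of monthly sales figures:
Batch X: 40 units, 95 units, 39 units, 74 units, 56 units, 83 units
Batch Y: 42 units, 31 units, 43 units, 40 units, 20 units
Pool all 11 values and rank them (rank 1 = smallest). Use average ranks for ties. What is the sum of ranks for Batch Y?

Sorted (ascending): 20, 31, 39, 40, 40, 42, 43, 56, 74, 83, 95
The 2 values of 40 occupy positions 4–5 → average rank (4+5)/2 = 4.5.
Batch Y values → pooled ranks: 42→6, 31→2, 43→7, 40→4.5, 20→1
Rank sum = 6 + 2 + 7 + 4.5 + 1 = 20.5

20.5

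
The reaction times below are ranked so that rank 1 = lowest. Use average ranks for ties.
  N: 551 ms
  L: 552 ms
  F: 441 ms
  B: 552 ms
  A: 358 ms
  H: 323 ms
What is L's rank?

5.5

Sorted (ascending): 323, 358, 441, 551, 552, 552
The 2 values of 552 occupy positions 5–6 → average rank (5+6)/2 = 5.5.
L has value 552 ms → rank 5.5.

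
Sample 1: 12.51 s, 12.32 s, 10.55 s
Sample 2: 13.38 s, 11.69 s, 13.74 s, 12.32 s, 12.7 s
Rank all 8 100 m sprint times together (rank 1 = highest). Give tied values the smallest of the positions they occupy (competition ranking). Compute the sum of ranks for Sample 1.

17

Sorted (descending): 13.74, 13.38, 12.7, 12.51, 12.32, 12.32, 11.69, 10.55
The 2 values of 12.32 occupy positions 5–6 → each gets rank 5.
Sample 1 values → pooled ranks: 12.51→4, 12.32→5, 10.55→8
Rank sum = 4 + 5 + 8 = 17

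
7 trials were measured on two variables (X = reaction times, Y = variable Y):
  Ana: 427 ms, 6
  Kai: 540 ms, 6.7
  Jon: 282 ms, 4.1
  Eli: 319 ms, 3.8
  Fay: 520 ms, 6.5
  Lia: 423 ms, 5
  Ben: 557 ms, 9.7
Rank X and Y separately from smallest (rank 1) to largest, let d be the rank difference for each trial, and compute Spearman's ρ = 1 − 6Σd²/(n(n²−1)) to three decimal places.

0.964

Ranks of variable 1: 4, 6, 1, 2, 5, 3, 7
Ranks of variable 2: 4, 6, 2, 1, 5, 3, 7
d = r₁ − r₂: 0, 0, -1, 1, 0, 0, 0
d²: 0, 0, 1, 1, 0, 0, 0; Σd² = 2
ρ = 1 − 6·2/(7·48) = 1 − 12/336 = 0.964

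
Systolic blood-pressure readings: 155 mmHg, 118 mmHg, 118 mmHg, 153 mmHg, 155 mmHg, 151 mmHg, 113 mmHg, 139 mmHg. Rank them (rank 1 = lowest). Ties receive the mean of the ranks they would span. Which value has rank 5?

151

Sorted (ascending): 113, 118, 118, 139, 151, 153, 155, 155
The 2 values of 118 occupy positions 2–3 → average rank (2+3)/2 = 2.5.
The 2 values of 155 occupy positions 7–8 → average rank (7+8)/2 = 7.5.
Rank 5 → value 151.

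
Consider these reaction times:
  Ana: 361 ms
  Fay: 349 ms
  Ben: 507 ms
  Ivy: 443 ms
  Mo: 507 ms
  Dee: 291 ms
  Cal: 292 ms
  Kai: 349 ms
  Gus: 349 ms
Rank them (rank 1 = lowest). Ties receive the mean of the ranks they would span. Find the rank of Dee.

1

Sorted (ascending): 291, 292, 349, 349, 349, 361, 443, 507, 507
The 3 values of 349 occupy positions 3–5 → average rank 4.
The 2 values of 507 occupy positions 8–9 → average rank (8+9)/2 = 8.5.
Dee has value 291 ms → rank 1.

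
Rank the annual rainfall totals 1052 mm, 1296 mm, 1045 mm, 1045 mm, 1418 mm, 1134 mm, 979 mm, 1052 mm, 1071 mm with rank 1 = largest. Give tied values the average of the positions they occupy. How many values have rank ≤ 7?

Sorted (descending): 1418, 1296, 1134, 1071, 1052, 1052, 1045, 1045, 979
The 2 values of 1052 occupy positions 5–6 → average rank (5+6)/2 = 5.5.
The 2 values of 1045 occupy positions 7–8 → average rank (7+8)/2 = 7.5.
Ranks ≤ 7: {1, 2, 3, 4, 5.5, 5.5} → 6 values.

6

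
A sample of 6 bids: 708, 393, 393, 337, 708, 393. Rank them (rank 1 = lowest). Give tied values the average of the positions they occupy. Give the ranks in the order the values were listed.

Sorted (ascending): 337, 393, 393, 393, 708, 708
The 3 values of 393 occupy positions 2–4 → average rank 3.
The 2 values of 708 occupy positions 5–6 → average rank (5+6)/2 = 5.5.

5.5, 3, 3, 1, 5.5, 3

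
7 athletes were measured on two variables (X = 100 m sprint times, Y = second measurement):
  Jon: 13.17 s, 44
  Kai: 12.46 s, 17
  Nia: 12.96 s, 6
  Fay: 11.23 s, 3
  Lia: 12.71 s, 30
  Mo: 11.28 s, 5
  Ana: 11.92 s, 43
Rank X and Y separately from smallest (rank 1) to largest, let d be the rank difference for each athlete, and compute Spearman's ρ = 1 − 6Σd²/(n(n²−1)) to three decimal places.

Ranks of variable 1: 7, 4, 6, 1, 5, 2, 3
Ranks of variable 2: 7, 4, 3, 1, 5, 2, 6
d = r₁ − r₂: 0, 0, 3, 0, 0, 0, -3
d²: 0, 0, 9, 0, 0, 0, 9; Σd² = 18
ρ = 1 − 6·18/(7·48) = 1 − 108/336 = 0.679

0.679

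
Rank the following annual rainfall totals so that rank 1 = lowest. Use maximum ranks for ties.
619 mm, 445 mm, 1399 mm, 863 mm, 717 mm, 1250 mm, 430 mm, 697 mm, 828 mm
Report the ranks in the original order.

3, 2, 9, 7, 5, 8, 1, 4, 6

Sorted (ascending): 430, 445, 619, 697, 717, 828, 863, 1250, 1399
No ties — each value takes its position as its rank.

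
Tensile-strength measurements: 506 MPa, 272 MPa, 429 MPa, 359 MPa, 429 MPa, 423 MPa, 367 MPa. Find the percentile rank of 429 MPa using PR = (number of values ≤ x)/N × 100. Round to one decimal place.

N = 7.
Strictly below 429: 4. Equal to 429: 2.
PR = 6/7 × 100 = 85.7

85.7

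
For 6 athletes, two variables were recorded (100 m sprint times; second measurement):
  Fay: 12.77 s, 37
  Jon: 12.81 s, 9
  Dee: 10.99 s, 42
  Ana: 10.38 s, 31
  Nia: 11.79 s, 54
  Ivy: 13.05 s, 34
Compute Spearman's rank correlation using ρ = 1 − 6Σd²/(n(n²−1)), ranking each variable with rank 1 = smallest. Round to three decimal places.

Ranks of variable 1: 4, 5, 2, 1, 3, 6
Ranks of variable 2: 4, 1, 5, 2, 6, 3
d = r₁ − r₂: 0, 4, -3, -1, -3, 3
d²: 0, 16, 9, 1, 9, 9; Σd² = 44
ρ = 1 − 6·44/(6·35) = 1 − 264/210 = -0.257

-0.257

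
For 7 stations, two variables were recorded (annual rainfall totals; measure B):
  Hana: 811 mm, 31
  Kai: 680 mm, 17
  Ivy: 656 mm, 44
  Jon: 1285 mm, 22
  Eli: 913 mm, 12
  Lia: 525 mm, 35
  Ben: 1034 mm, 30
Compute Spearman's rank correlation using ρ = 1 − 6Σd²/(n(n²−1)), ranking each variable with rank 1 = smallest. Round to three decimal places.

-0.571

Ranks of variable 1: 4, 3, 2, 7, 5, 1, 6
Ranks of variable 2: 5, 2, 7, 3, 1, 6, 4
d = r₁ − r₂: -1, 1, -5, 4, 4, -5, 2
d²: 1, 1, 25, 16, 16, 25, 4; Σd² = 88
ρ = 1 − 6·88/(7·48) = 1 − 528/336 = -0.571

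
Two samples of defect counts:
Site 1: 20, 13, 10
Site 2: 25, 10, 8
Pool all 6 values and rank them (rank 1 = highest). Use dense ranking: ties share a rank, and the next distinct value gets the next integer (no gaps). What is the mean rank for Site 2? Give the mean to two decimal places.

3.33

Sorted (descending): 25, 20, 13, 10, 10, 8
The 2 values of 10 share dense rank 4.
Remaining distinct values take the next consecutive integers.
Site 2 values → pooled ranks: 25→1, 10→4, 8→5
Mean rank = (1 + 4 + 5) / 3 = 3.33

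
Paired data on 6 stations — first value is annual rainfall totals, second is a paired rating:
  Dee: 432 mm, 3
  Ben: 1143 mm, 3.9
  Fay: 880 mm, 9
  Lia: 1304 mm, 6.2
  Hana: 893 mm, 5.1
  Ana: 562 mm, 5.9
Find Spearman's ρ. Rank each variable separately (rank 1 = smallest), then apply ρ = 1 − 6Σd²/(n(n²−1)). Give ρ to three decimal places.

Ranks of variable 1: 1, 5, 3, 6, 4, 2
Ranks of variable 2: 1, 2, 6, 5, 3, 4
d = r₁ − r₂: 0, 3, -3, 1, 1, -2
d²: 0, 9, 9, 1, 1, 4; Σd² = 24
ρ = 1 − 6·24/(6·35) = 1 − 144/210 = 0.314

0.314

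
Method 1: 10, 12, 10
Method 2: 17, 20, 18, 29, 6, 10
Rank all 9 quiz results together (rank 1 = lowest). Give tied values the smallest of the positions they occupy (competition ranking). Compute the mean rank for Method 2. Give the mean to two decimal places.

5.50

Sorted (ascending): 6, 10, 10, 10, 12, 17, 18, 20, 29
The 3 values of 10 occupy positions 2–4 → each gets rank 2.
Method 2 values → pooled ranks: 17→6, 20→8, 18→7, 29→9, 6→1, 10→2
Mean rank = (6 + 8 + 7 + 9 + 1 + 2) / 6 = 5.50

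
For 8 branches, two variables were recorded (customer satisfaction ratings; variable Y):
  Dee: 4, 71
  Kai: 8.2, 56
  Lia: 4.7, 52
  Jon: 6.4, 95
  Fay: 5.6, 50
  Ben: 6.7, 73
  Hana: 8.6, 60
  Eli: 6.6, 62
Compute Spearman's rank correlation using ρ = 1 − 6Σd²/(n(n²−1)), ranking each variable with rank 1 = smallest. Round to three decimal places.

Ranks of variable 1: 1, 7, 2, 4, 3, 6, 8, 5
Ranks of variable 2: 6, 3, 2, 8, 1, 7, 4, 5
d = r₁ − r₂: -5, 4, 0, -4, 2, -1, 4, 0
d²: 25, 16, 0, 16, 4, 1, 16, 0; Σd² = 78
ρ = 1 − 6·78/(8·63) = 1 − 468/504 = 0.071

0.071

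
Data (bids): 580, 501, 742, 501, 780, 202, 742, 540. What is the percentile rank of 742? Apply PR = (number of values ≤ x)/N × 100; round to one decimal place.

N = 8.
Strictly below 742: 5. Equal to 742: 2.
PR = 7/8 × 100 = 87.5

87.5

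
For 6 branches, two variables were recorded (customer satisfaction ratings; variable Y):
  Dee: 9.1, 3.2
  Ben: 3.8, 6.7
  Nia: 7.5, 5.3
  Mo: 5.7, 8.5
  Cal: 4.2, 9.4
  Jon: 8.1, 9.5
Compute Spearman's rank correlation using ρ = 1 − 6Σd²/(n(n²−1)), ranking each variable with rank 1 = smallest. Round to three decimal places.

-0.257

Ranks of variable 1: 6, 1, 4, 3, 2, 5
Ranks of variable 2: 1, 3, 2, 4, 5, 6
d = r₁ − r₂: 5, -2, 2, -1, -3, -1
d²: 25, 4, 4, 1, 9, 1; Σd² = 44
ρ = 1 − 6·44/(6·35) = 1 − 264/210 = -0.257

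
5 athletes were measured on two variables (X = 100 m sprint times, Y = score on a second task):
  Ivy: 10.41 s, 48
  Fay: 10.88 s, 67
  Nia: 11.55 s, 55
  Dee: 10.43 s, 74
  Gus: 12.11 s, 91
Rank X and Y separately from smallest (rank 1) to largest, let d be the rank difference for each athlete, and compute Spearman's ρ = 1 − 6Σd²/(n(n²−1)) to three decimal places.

0.600

Ranks of variable 1: 1, 3, 4, 2, 5
Ranks of variable 2: 1, 3, 2, 4, 5
d = r₁ − r₂: 0, 0, 2, -2, 0
d²: 0, 0, 4, 4, 0; Σd² = 8
ρ = 1 − 6·8/(5·24) = 1 − 48/120 = 0.600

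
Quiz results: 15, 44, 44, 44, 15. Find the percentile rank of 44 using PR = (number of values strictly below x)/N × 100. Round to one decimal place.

40.0

N = 5.
Strictly below 44: 2. Equal to 44: 3.
PR = 2/5 × 100 = 40.0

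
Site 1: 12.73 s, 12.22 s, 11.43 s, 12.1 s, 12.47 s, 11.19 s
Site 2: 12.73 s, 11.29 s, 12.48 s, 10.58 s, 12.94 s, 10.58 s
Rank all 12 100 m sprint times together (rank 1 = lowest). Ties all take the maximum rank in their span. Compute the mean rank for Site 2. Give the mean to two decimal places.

Sorted (ascending): 10.58, 10.58, 11.19, 11.29, 11.43, 12.1, 12.22, 12.47, 12.48, 12.73, 12.73, 12.94
The 2 values of 10.58 occupy positions 1–2 → each gets rank 2.
The 2 values of 12.73 occupy positions 10–11 → each gets rank 11.
Site 2 values → pooled ranks: 12.73→11, 11.29→4, 12.48→9, 10.58→2, 12.94→12, 10.58→2
Mean rank = (11 + 4 + 9 + 2 + 12 + 2) / 6 = 6.67

6.67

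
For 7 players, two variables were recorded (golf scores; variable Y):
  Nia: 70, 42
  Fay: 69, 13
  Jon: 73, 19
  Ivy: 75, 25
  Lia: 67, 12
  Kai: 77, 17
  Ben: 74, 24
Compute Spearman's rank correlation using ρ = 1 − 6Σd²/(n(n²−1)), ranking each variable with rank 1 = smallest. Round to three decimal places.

Ranks of variable 1: 3, 2, 4, 6, 1, 7, 5
Ranks of variable 2: 7, 2, 4, 6, 1, 3, 5
d = r₁ − r₂: -4, 0, 0, 0, 0, 4, 0
d²: 16, 0, 0, 0, 0, 16, 0; Σd² = 32
ρ = 1 − 6·32/(7·48) = 1 − 192/336 = 0.429

0.429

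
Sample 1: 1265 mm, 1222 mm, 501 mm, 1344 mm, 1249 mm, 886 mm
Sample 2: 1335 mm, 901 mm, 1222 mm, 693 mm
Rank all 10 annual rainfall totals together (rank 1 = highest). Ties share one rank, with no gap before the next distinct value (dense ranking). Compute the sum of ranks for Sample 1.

Sorted (descending): 1344, 1335, 1265, 1249, 1222, 1222, 901, 886, 693, 501
The 2 values of 1222 share dense rank 5.
Remaining distinct values take the next consecutive integers.
Sample 1 values → pooled ranks: 1265→3, 1222→5, 501→9, 1344→1, 1249→4, 886→7
Rank sum = 3 + 5 + 9 + 1 + 4 + 7 = 29

29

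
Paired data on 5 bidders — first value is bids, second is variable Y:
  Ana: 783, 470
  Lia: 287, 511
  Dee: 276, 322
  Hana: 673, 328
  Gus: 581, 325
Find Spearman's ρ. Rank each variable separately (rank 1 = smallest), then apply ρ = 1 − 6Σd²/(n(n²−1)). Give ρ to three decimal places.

Ranks of variable 1: 5, 2, 1, 4, 3
Ranks of variable 2: 4, 5, 1, 3, 2
d = r₁ − r₂: 1, -3, 0, 1, 1
d²: 1, 9, 0, 1, 1; Σd² = 12
ρ = 1 − 6·12/(5·24) = 1 − 72/120 = 0.400

0.400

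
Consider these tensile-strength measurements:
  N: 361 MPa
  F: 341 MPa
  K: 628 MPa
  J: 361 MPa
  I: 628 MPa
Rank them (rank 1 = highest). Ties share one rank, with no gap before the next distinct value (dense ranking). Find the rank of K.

1

Sorted (descending): 628, 628, 361, 361, 341
The 2 values of 628 share dense rank 1.
The 2 values of 361 share dense rank 2.
Remaining distinct values take the next consecutive integers.
K has value 628 MPa → rank 1.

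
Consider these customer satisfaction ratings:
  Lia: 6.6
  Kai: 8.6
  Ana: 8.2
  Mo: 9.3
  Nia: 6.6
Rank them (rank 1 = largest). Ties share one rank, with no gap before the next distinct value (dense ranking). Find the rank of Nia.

Sorted (descending): 9.3, 8.6, 8.2, 6.6, 6.6
The 2 values of 6.6 share dense rank 4.
Remaining distinct values take the next consecutive integers.
Nia has value 6.6 → rank 4.

4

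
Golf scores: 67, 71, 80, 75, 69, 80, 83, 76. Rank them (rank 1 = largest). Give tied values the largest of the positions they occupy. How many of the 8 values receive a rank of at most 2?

Sorted (descending): 83, 80, 80, 76, 75, 71, 69, 67
The 2 values of 80 occupy positions 2–3 → each gets rank 3.
Ranks ≤ 2: {1} → 1 value.

1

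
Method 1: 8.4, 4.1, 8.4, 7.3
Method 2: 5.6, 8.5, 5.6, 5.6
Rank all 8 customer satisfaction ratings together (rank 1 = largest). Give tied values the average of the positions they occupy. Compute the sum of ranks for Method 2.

19

Sorted (descending): 8.5, 8.4, 8.4, 7.3, 5.6, 5.6, 5.6, 4.1
The 2 values of 8.4 occupy positions 2–3 → average rank (2+3)/2 = 2.5.
The 3 values of 5.6 occupy positions 5–7 → average rank 6.
Method 2 values → pooled ranks: 5.6→6, 8.5→1, 5.6→6, 5.6→6
Rank sum = 6 + 1 + 6 + 6 = 19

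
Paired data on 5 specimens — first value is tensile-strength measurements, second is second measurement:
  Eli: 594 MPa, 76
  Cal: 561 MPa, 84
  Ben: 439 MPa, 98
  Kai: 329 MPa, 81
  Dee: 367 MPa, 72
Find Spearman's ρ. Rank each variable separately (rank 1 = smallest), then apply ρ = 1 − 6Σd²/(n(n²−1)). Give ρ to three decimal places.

Ranks of variable 1: 5, 4, 3, 1, 2
Ranks of variable 2: 2, 4, 5, 3, 1
d = r₁ − r₂: 3, 0, -2, -2, 1
d²: 9, 0, 4, 4, 1; Σd² = 18
ρ = 1 − 6·18/(5·24) = 1 − 108/120 = 0.100

0.100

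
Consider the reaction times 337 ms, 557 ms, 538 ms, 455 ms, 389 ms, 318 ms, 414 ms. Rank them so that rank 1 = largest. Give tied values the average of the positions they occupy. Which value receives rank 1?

Sorted (descending): 557, 538, 455, 414, 389, 337, 318
No ties — each value takes its position as its rank.
Rank 1 → value 557.

557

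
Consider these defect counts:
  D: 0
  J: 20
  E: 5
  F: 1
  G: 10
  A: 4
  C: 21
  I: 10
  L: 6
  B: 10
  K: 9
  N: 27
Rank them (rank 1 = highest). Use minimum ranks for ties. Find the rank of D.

Sorted (descending): 27, 21, 20, 10, 10, 10, 9, 6, 5, 4, 1, 0
The 3 values of 10 occupy positions 4–6 → each gets rank 4.
D has value 0 → rank 12.

12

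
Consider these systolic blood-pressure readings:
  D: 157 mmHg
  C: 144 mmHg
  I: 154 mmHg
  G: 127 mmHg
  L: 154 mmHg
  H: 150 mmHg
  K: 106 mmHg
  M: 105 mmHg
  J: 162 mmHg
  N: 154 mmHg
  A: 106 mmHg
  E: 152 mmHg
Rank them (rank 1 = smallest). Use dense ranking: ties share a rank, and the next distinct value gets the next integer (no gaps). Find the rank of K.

2

Sorted (ascending): 105, 106, 106, 127, 144, 150, 152, 154, 154, 154, 157, 162
The 2 values of 106 share dense rank 2.
The 3 values of 154 share dense rank 7.
Remaining distinct values take the next consecutive integers.
K has value 106 mmHg → rank 2.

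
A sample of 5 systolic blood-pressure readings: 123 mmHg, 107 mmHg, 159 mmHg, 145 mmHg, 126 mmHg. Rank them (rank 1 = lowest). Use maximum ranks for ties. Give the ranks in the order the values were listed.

2, 1, 5, 4, 3

Sorted (ascending): 107, 123, 126, 145, 159
No ties — each value takes its position as its rank.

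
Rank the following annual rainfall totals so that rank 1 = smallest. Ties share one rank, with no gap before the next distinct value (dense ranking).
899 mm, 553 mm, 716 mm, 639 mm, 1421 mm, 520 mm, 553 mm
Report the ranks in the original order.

5, 2, 4, 3, 6, 1, 2

Sorted (ascending): 520, 553, 553, 639, 716, 899, 1421
The 2 values of 553 share dense rank 2.
Remaining distinct values take the next consecutive integers.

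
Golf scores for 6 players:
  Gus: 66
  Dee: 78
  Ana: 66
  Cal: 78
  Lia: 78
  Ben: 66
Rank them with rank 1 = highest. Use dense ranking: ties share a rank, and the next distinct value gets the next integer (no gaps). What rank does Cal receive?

Sorted (descending): 78, 78, 78, 66, 66, 66
The 3 values of 78 share dense rank 1.
The 3 values of 66 share dense rank 2.
Cal has value 78 → rank 1.

1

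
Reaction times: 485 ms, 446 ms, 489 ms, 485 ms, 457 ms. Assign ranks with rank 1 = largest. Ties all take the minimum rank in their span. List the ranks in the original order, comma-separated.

Sorted (descending): 489, 485, 485, 457, 446
The 2 values of 485 occupy positions 2–3 → each gets rank 2.

2, 5, 1, 2, 4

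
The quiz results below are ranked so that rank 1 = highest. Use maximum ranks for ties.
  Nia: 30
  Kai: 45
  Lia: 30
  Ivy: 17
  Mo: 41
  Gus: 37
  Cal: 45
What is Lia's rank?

Sorted (descending): 45, 45, 41, 37, 30, 30, 17
The 2 values of 45 occupy positions 1–2 → each gets rank 2.
The 2 values of 30 occupy positions 5–6 → each gets rank 6.
Lia has value 30 → rank 6.

6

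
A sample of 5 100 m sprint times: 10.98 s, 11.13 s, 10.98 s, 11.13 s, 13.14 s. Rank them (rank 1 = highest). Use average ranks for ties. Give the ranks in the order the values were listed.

4.5, 2.5, 4.5, 2.5, 1

Sorted (descending): 13.14, 11.13, 11.13, 10.98, 10.98
The 2 values of 11.13 occupy positions 2–3 → average rank (2+3)/2 = 2.5.
The 2 values of 10.98 occupy positions 4–5 → average rank (4+5)/2 = 4.5.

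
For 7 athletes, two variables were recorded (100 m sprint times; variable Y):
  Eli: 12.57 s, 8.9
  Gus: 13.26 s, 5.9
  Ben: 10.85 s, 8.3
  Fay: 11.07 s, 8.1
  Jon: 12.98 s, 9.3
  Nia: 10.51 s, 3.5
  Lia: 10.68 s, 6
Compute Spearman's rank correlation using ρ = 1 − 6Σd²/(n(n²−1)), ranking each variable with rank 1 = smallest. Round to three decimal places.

0.429

Ranks of variable 1: 5, 7, 3, 4, 6, 1, 2
Ranks of variable 2: 6, 2, 5, 4, 7, 1, 3
d = r₁ − r₂: -1, 5, -2, 0, -1, 0, -1
d²: 1, 25, 4, 0, 1, 0, 1; Σd² = 32
ρ = 1 − 6·32/(7·48) = 1 − 192/336 = 0.429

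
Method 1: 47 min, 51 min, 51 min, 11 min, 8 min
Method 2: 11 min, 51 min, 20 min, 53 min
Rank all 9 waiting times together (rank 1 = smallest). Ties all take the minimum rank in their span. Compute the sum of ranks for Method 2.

21

Sorted (ascending): 8, 11, 11, 20, 47, 51, 51, 51, 53
The 2 values of 11 occupy positions 2–3 → each gets rank 2.
The 3 values of 51 occupy positions 6–8 → each gets rank 6.
Method 2 values → pooled ranks: 11→2, 51→6, 20→4, 53→9
Rank sum = 2 + 6 + 4 + 9 = 21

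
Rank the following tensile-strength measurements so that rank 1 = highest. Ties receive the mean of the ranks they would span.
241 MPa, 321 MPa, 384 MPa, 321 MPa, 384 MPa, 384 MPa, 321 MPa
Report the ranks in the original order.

7, 5, 2, 5, 2, 2, 5

Sorted (descending): 384, 384, 384, 321, 321, 321, 241
The 3 values of 384 occupy positions 1–3 → average rank 2.
The 3 values of 321 occupy positions 4–6 → average rank 5.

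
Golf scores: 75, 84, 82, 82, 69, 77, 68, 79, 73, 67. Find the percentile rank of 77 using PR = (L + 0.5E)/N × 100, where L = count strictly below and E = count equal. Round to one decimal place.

N = 10.
Strictly below 77: 5. Equal to 77: 1.
PR = (5 + 0.5·1)/10 × 100 = 55.0

55.0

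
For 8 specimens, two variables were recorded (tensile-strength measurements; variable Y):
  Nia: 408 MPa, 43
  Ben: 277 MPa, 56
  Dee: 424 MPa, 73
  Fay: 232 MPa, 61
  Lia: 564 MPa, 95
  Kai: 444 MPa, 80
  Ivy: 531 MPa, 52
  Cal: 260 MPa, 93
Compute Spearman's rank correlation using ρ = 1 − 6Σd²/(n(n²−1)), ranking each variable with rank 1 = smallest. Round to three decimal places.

Ranks of variable 1: 4, 3, 5, 1, 8, 6, 7, 2
Ranks of variable 2: 1, 3, 5, 4, 8, 6, 2, 7
d = r₁ − r₂: 3, 0, 0, -3, 0, 0, 5, -5
d²: 9, 0, 0, 9, 0, 0, 25, 25; Σd² = 68
ρ = 1 − 6·68/(8·63) = 1 − 408/504 = 0.190

0.190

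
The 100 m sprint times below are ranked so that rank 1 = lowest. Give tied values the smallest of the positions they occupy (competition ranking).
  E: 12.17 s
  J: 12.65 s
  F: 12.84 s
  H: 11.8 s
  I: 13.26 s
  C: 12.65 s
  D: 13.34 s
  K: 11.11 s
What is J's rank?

4

Sorted (ascending): 11.11, 11.8, 12.17, 12.65, 12.65, 12.84, 13.26, 13.34
The 2 values of 12.65 occupy positions 4–5 → each gets rank 4.
J has value 12.65 s → rank 4.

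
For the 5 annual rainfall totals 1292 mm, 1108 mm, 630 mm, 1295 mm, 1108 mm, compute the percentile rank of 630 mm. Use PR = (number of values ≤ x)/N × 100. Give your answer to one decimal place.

20.0

N = 5.
Strictly below 630: 0. Equal to 630: 1.
PR = 1/5 × 100 = 20.0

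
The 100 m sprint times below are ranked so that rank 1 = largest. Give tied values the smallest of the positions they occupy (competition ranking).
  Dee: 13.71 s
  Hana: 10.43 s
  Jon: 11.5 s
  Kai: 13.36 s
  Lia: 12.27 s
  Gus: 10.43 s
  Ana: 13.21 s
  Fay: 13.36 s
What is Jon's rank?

Sorted (descending): 13.71, 13.36, 13.36, 13.21, 12.27, 11.5, 10.43, 10.43
The 2 values of 13.36 occupy positions 2–3 → each gets rank 2.
The 2 values of 10.43 occupy positions 7–8 → each gets rank 7.
Jon has value 11.5 s → rank 6.

6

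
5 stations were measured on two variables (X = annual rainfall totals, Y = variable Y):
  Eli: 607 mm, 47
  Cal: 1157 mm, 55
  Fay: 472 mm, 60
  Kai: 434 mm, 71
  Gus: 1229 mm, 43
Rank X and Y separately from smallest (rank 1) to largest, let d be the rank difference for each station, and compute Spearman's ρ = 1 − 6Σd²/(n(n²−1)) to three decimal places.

Ranks of variable 1: 3, 4, 2, 1, 5
Ranks of variable 2: 2, 3, 4, 5, 1
d = r₁ − r₂: 1, 1, -2, -4, 4
d²: 1, 1, 4, 16, 16; Σd² = 38
ρ = 1 − 6·38/(5·24) = 1 − 228/120 = -0.900

-0.900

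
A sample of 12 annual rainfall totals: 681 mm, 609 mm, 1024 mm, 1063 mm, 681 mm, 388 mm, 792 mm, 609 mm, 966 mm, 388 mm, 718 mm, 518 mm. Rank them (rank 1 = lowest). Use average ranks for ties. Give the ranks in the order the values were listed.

Sorted (ascending): 388, 388, 518, 609, 609, 681, 681, 718, 792, 966, 1024, 1063
The 2 values of 388 occupy positions 1–2 → average rank (1+2)/2 = 1.5.
The 2 values of 609 occupy positions 4–5 → average rank (4+5)/2 = 4.5.
The 2 values of 681 occupy positions 6–7 → average rank (6+7)/2 = 6.5.

6.5, 4.5, 11, 12, 6.5, 1.5, 9, 4.5, 10, 1.5, 8, 3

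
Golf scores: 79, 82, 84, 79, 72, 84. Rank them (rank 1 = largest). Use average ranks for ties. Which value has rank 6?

Sorted (descending): 84, 84, 82, 79, 79, 72
The 2 values of 84 occupy positions 1–2 → average rank (1+2)/2 = 1.5.
The 2 values of 79 occupy positions 4–5 → average rank (4+5)/2 = 4.5.
Rank 6 → value 72.

72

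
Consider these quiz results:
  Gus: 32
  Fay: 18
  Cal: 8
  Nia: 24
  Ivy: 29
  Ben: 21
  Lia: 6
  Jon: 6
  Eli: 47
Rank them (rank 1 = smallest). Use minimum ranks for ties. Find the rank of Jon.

Sorted (ascending): 6, 6, 8, 18, 21, 24, 29, 32, 47
The 2 values of 6 occupy positions 1–2 → each gets rank 1.
Jon has value 6 → rank 1.

1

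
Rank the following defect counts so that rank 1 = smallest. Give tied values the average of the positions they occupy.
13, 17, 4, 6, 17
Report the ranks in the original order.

3, 4.5, 1, 2, 4.5

Sorted (ascending): 4, 6, 13, 17, 17
The 2 values of 17 occupy positions 4–5 → average rank (4+5)/2 = 4.5.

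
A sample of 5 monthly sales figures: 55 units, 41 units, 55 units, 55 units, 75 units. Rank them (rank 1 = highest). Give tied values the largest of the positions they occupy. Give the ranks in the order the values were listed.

Sorted (descending): 75, 55, 55, 55, 41
The 3 values of 55 occupy positions 2–4 → each gets rank 4.

4, 5, 4, 4, 1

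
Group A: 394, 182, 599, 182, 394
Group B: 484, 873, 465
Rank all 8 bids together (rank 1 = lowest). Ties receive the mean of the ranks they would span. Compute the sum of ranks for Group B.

19

Sorted (ascending): 182, 182, 394, 394, 465, 484, 599, 873
The 2 values of 182 occupy positions 1–2 → average rank (1+2)/2 = 1.5.
The 2 values of 394 occupy positions 3–4 → average rank (3+4)/2 = 3.5.
Group B values → pooled ranks: 484→6, 873→8, 465→5
Rank sum = 6 + 8 + 5 = 19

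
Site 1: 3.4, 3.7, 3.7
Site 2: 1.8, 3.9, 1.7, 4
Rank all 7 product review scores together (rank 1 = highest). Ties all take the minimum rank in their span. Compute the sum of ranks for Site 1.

Sorted (descending): 4, 3.9, 3.7, 3.7, 3.4, 1.8, 1.7
The 2 values of 3.7 occupy positions 3–4 → each gets rank 3.
Site 1 values → pooled ranks: 3.4→5, 3.7→3, 3.7→3
Rank sum = 5 + 3 + 3 = 11

11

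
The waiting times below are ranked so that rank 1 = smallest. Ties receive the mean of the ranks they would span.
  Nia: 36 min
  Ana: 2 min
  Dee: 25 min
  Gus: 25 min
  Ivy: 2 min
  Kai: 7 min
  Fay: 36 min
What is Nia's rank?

6.5

Sorted (ascending): 2, 2, 7, 25, 25, 36, 36
The 2 values of 2 occupy positions 1–2 → average rank (1+2)/2 = 1.5.
The 2 values of 25 occupy positions 4–5 → average rank (4+5)/2 = 4.5.
The 2 values of 36 occupy positions 6–7 → average rank (6+7)/2 = 6.5.
Nia has value 36 min → rank 6.5.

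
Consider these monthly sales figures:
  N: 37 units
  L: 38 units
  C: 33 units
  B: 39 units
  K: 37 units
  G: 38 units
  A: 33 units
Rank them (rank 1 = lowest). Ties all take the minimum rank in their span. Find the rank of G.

5

Sorted (ascending): 33, 33, 37, 37, 38, 38, 39
The 2 values of 33 occupy positions 1–2 → each gets rank 1.
The 2 values of 37 occupy positions 3–4 → each gets rank 3.
The 2 values of 38 occupy positions 5–6 → each gets rank 5.
G has value 38 units → rank 5.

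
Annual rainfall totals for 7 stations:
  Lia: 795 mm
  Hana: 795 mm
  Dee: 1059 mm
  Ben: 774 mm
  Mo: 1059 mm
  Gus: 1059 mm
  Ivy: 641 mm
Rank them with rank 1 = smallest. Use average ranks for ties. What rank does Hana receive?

3.5

Sorted (ascending): 641, 774, 795, 795, 1059, 1059, 1059
The 2 values of 795 occupy positions 3–4 → average rank (3+4)/2 = 3.5.
The 3 values of 1059 occupy positions 5–7 → average rank 6.
Hana has value 795 mm → rank 3.5.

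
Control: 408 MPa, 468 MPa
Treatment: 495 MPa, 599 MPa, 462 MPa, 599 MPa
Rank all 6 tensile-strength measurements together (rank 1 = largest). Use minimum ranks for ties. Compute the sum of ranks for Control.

10

Sorted (descending): 599, 599, 495, 468, 462, 408
The 2 values of 599 occupy positions 1–2 → each gets rank 1.
Control values → pooled ranks: 408→6, 468→4
Rank sum = 6 + 4 = 10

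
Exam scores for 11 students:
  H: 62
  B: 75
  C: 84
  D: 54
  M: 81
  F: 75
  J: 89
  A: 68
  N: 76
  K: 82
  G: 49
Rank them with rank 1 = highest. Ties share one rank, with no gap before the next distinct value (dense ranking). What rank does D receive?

Sorted (descending): 89, 84, 82, 81, 76, 75, 75, 68, 62, 54, 49
The 2 values of 75 share dense rank 6.
Remaining distinct values take the next consecutive integers.
D has value 54 → rank 9.

9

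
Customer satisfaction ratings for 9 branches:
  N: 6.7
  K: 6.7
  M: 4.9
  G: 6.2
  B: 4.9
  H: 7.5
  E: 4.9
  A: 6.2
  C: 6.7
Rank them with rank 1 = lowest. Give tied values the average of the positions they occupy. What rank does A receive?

4.5

Sorted (ascending): 4.9, 4.9, 4.9, 6.2, 6.2, 6.7, 6.7, 6.7, 7.5
The 3 values of 4.9 occupy positions 1–3 → average rank 2.
The 2 values of 6.2 occupy positions 4–5 → average rank (4+5)/2 = 4.5.
The 3 values of 6.7 occupy positions 6–8 → average rank 7.
A has value 6.2 → rank 4.5.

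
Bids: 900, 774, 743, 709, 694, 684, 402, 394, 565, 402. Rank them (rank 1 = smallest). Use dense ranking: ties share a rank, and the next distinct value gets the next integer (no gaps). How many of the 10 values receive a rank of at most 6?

7

Sorted (ascending): 394, 402, 402, 565, 684, 694, 709, 743, 774, 900
The 2 values of 402 share dense rank 2.
Remaining distinct values take the next consecutive integers.
Ranks ≤ 6: {1, 2, 2, 3, 4, 5, 6} → 7 values.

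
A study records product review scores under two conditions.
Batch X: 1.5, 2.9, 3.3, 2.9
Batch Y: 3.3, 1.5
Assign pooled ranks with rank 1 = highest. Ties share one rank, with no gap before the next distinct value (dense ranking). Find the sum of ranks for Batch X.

Sorted (descending): 3.3, 3.3, 2.9, 2.9, 1.5, 1.5
The 2 values of 3.3 share dense rank 1.
The 2 values of 2.9 share dense rank 2.
The 2 values of 1.5 share dense rank 3.
Batch X values → pooled ranks: 1.5→3, 2.9→2, 3.3→1, 2.9→2
Rank sum = 3 + 2 + 1 + 2 = 8

8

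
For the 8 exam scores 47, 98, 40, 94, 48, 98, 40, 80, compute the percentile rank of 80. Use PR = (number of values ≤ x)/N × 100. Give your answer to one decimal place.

N = 8.
Strictly below 80: 4. Equal to 80: 1.
PR = 5/8 × 100 = 62.5

62.5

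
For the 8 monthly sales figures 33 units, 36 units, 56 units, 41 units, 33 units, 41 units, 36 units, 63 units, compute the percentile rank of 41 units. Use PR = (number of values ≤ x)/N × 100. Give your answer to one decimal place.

N = 8.
Strictly below 41: 4. Equal to 41: 2.
PR = 6/8 × 100 = 75.0

75.0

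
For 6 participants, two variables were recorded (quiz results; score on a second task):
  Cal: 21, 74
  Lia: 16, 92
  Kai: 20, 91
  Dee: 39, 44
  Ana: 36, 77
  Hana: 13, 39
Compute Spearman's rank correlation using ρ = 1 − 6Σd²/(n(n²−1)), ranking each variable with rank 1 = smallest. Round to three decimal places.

Ranks of variable 1: 4, 2, 3, 6, 5, 1
Ranks of variable 2: 3, 6, 5, 2, 4, 1
d = r₁ − r₂: 1, -4, -2, 4, 1, 0
d²: 1, 16, 4, 16, 1, 0; Σd² = 38
ρ = 1 − 6·38/(6·35) = 1 − 228/210 = -0.086

-0.086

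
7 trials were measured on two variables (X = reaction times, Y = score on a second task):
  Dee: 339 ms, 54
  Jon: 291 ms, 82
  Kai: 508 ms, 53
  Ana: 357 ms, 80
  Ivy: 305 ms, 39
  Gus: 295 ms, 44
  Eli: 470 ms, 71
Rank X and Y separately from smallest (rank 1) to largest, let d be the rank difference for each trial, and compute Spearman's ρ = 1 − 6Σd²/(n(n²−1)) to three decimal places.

-0.036

Ranks of variable 1: 4, 1, 7, 5, 3, 2, 6
Ranks of variable 2: 4, 7, 3, 6, 1, 2, 5
d = r₁ − r₂: 0, -6, 4, -1, 2, 0, 1
d²: 0, 36, 16, 1, 4, 0, 1; Σd² = 58
ρ = 1 − 6·58/(7·48) = 1 − 348/336 = -0.036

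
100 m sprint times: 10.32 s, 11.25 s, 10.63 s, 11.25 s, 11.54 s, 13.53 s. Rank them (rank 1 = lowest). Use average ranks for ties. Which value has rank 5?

Sorted (ascending): 10.32, 10.63, 11.25, 11.25, 11.54, 13.53
The 2 values of 11.25 occupy positions 3–4 → average rank (3+4)/2 = 3.5.
Rank 5 → value 11.54.

11.54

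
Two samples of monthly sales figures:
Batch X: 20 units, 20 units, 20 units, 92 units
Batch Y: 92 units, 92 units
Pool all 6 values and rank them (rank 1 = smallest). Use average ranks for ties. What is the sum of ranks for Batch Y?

10

Sorted (ascending): 20, 20, 20, 92, 92, 92
The 3 values of 20 occupy positions 1–3 → average rank 2.
The 3 values of 92 occupy positions 4–6 → average rank 5.
Batch Y values → pooled ranks: 92→5, 92→5
Rank sum = 5 + 5 = 10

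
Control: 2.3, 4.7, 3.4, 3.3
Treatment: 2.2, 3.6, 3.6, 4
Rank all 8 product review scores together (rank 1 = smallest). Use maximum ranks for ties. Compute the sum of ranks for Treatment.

20

Sorted (ascending): 2.2, 2.3, 3.3, 3.4, 3.6, 3.6, 4, 4.7
The 2 values of 3.6 occupy positions 5–6 → each gets rank 6.
Treatment values → pooled ranks: 2.2→1, 3.6→6, 3.6→6, 4→7
Rank sum = 1 + 6 + 6 + 7 = 20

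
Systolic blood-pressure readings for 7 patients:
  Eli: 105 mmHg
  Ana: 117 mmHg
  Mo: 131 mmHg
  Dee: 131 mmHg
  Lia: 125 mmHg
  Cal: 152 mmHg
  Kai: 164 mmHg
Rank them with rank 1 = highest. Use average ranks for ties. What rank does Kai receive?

Sorted (descending): 164, 152, 131, 131, 125, 117, 105
The 2 values of 131 occupy positions 3–4 → average rank (3+4)/2 = 3.5.
Kai has value 164 mmHg → rank 1.

1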